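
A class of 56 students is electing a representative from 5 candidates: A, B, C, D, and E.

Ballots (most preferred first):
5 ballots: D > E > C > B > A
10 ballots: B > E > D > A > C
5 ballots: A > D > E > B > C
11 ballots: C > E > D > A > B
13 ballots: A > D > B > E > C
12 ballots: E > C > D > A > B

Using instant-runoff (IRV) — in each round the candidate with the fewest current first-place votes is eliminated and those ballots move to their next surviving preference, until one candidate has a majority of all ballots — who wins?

Round 1: A 18, B 10, C 11, D 5, E 12. D eliminated.
Round 2: A 18, B 10, C 11, E 17. B eliminated.
Round 3: A 18, C 11, E 27. C eliminated.
Round 4: A 18, E 38. E has a majority (≥29).

E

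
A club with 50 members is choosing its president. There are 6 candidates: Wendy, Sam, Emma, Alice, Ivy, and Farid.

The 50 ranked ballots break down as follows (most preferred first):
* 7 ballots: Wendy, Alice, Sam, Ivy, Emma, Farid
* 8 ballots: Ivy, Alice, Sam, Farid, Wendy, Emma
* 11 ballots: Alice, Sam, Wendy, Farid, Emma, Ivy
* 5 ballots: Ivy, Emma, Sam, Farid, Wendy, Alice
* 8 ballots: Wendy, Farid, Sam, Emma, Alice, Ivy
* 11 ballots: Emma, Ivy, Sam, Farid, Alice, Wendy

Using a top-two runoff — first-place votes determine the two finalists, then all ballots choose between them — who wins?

Round 1 first-place votes: Wendy 15, Sam 0, Emma 11, Alice 11, Ivy 13, Farid 0. Wendy and Ivy advance.
Runoff: Wendy is ranked above Ivy on 26 ballots, Ivy above Wendy on 24.

Wendy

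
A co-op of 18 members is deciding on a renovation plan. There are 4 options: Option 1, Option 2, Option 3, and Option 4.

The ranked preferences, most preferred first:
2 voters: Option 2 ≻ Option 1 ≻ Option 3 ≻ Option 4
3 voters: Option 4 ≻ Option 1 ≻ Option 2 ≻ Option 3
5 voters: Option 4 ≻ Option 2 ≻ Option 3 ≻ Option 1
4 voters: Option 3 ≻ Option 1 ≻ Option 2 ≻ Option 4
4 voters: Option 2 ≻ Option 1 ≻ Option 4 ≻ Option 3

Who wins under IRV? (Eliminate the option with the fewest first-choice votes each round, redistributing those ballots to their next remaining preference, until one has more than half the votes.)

Round 1: Option 1 0, Option 2 6, Option 3 4, Option 4 8. Option 1 eliminated.
Round 2: Option 2 6, Option 3 4, Option 4 8. Option 3 eliminated.
Round 3: Option 2 10, Option 4 8. Option 2 has a majority (≥10).

Option 2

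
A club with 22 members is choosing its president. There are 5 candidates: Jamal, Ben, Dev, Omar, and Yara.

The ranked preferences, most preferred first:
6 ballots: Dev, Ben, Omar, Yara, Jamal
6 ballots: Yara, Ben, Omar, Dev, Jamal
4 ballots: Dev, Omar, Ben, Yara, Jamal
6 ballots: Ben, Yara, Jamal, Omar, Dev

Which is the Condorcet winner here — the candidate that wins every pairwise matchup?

Ben vs Jamal: 22–0
Ben vs Dev: 12–10
Ben vs Omar: 18–4
Ben vs Yara: 16–6
Ben beats every other candidate.

Ben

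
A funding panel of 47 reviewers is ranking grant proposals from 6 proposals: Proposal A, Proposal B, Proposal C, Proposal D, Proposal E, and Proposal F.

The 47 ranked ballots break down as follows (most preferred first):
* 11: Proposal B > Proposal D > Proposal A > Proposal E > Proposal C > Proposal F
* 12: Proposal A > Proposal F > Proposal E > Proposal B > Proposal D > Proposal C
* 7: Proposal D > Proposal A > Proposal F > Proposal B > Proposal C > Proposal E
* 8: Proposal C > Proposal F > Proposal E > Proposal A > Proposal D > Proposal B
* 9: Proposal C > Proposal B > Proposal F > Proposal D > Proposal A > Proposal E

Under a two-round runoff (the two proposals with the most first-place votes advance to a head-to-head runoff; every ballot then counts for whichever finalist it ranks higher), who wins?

Proposal A

Round 1 first-place votes: Proposal A 12, Proposal B 11, Proposal C 17, Proposal D 7, Proposal E 0, Proposal F 0. Proposal C and Proposal A advance.
Runoff: Proposal C is ranked above Proposal A on 17 ballots, Proposal A above Proposal C on 30.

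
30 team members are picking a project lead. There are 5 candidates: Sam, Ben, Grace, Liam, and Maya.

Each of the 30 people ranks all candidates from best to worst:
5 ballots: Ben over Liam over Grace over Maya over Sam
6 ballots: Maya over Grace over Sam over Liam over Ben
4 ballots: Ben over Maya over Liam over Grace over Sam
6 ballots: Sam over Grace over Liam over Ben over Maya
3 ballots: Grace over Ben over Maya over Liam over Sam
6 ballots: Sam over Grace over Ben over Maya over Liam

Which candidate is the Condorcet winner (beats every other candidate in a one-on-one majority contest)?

Grace

Grace vs Sam: 18–12
Grace vs Ben: 21–9
Grace vs Liam: 21–9
Grace vs Maya: 20–10
Grace beats every other candidate.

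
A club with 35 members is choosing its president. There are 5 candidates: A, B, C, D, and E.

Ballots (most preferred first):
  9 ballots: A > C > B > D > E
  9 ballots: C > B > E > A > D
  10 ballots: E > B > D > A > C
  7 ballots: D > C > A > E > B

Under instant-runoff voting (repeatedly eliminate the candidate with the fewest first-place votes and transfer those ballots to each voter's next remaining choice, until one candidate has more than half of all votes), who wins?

C

Round 1: A 9, B 0, C 9, D 7, E 10. B eliminated.
Round 2: A 9, C 9, D 7, E 10. D eliminated.
Round 3: A 9, C 16, E 10. A eliminated.
Round 4: C 25, E 10. C has a majority (≥18).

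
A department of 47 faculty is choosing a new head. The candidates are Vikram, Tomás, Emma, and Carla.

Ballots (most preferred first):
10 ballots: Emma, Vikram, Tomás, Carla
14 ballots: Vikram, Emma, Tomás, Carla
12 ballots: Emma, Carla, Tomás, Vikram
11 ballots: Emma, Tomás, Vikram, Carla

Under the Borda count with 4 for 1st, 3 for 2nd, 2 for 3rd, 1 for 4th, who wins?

Emma

Vikram: 10×3 + 14×4 + 12×1 + 11×2 = 120
Tomás: 10×2 + 14×2 + 12×2 + 11×3 = 105
Emma: 10×4 + 14×3 + 12×4 + 11×4 = 174
Carla: 10×1 + 14×1 + 12×3 + 11×1 = 71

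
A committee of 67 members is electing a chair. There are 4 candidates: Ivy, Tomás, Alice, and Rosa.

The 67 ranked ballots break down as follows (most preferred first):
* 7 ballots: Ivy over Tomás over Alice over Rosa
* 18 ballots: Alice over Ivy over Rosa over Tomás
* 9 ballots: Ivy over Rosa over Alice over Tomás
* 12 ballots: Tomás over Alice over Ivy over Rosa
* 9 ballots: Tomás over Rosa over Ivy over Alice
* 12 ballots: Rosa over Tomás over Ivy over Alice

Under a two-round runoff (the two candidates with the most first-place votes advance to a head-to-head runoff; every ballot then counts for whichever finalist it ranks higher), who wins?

Round 1 first-place votes: Ivy 16, Tomás 21, Alice 18, Rosa 12. Tomás and Alice advance.
Runoff: Tomás is ranked above Alice on 40 ballots, Alice above Tomás on 27.

Tomás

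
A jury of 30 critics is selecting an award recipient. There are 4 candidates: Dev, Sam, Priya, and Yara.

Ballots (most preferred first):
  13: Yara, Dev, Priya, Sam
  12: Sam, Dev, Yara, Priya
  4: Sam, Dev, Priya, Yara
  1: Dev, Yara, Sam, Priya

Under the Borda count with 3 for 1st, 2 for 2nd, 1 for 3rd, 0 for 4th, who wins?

Dev

Dev: 13×2 + 12×2 + 4×2 + 1×3 = 61
Sam: 13×0 + 12×3 + 4×3 + 1×1 = 49
Priya: 13×1 + 12×0 + 4×1 + 1×0 = 17
Yara: 13×3 + 12×1 + 4×0 + 1×2 = 53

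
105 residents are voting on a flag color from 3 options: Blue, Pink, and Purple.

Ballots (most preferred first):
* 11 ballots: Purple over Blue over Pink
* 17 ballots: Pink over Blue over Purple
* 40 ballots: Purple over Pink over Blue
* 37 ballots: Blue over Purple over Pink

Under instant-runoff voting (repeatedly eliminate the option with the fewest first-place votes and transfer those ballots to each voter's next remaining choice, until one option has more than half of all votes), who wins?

Round 1: Blue 37, Pink 17, Purple 51. Pink eliminated.
Round 2: Blue 54, Purple 51. Blue has a majority (≥53).

Blue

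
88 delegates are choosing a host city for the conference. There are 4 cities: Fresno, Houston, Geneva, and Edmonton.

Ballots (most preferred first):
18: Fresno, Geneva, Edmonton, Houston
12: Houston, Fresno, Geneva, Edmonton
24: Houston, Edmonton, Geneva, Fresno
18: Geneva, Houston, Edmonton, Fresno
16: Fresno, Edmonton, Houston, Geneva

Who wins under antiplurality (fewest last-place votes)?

Last-place votes: Fresno 42, Houston 18, Geneva 16, Edmonton 12.

Edmonton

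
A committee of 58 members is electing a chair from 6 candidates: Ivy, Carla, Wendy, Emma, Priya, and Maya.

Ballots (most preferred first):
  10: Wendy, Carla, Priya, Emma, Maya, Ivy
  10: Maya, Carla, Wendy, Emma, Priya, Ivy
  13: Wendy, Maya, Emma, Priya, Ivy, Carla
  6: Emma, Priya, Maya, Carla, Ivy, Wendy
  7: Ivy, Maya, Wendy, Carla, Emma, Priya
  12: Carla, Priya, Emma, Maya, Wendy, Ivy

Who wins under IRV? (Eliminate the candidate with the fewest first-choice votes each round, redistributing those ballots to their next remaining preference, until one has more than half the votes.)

Maya

Round 1: Ivy 7, Carla 12, Wendy 23, Emma 6, Priya 0, Maya 10. Priya eliminated.
Round 2: Ivy 7, Carla 12, Wendy 23, Emma 6, Maya 10. Emma eliminated.
Round 3: Ivy 7, Carla 12, Wendy 23, Maya 16. Ivy eliminated.
Round 4: Carla 12, Wendy 23, Maya 23. Carla eliminated.
Round 5: Wendy 23, Maya 35. Maya has a majority (≥30).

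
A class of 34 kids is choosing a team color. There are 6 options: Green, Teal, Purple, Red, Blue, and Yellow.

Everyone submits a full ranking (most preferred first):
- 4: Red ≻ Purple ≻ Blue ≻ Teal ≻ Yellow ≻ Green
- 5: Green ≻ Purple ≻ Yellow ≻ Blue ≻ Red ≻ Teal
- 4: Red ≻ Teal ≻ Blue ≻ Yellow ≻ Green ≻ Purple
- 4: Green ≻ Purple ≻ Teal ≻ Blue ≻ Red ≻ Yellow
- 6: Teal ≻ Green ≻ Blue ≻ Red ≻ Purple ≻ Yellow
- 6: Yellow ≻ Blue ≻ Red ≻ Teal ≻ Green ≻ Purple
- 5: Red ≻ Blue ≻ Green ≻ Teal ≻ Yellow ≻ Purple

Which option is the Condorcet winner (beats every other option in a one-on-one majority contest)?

Blue vs Green: 19–15
Blue vs Teal: 20–14
Blue vs Purple: 21–13
Blue vs Red: 21–13
Blue vs Yellow: 23–11
Blue beats every other option.

Blue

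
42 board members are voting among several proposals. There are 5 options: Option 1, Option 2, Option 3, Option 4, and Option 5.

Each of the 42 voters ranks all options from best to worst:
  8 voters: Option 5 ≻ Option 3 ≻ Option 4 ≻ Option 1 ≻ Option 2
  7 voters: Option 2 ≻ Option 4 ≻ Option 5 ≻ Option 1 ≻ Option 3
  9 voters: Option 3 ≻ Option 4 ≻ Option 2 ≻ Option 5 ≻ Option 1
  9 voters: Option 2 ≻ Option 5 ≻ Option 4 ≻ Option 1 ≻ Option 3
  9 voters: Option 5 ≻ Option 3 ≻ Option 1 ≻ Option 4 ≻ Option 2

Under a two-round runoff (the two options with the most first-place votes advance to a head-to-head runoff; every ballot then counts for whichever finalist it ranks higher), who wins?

Round 1 first-place votes: Option 1 0, Option 2 16, Option 3 9, Option 4 0, Option 5 17. Option 5 and Option 2 advance.
Runoff: Option 5 is ranked above Option 2 on 17 ballots, Option 2 above Option 5 on 25.

Option 2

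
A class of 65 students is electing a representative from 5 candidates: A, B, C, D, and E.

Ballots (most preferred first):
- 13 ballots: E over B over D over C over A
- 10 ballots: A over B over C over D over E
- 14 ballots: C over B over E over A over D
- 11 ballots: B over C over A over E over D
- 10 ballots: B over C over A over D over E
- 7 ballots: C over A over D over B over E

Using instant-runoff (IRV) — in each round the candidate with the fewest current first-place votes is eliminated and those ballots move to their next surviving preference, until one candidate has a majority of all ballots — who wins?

Round 1: A 10, B 21, C 21, D 0, E 13. D eliminated.
Round 2: A 10, B 21, C 21, E 13. A eliminated.
Round 3: B 31, C 21, E 13. E eliminated.
Round 4: B 44, C 21. B has a majority (≥33).

B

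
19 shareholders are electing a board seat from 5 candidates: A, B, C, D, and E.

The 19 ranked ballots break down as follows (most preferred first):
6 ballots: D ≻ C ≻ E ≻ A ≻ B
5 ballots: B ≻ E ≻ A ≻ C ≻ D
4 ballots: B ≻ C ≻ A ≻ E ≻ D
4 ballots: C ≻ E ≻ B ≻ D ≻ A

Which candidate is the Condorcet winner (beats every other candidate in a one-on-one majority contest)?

C

C vs A: 14–5
C vs B: 10–9
C vs D: 13–6
C vs E: 14–5
C beats every other candidate.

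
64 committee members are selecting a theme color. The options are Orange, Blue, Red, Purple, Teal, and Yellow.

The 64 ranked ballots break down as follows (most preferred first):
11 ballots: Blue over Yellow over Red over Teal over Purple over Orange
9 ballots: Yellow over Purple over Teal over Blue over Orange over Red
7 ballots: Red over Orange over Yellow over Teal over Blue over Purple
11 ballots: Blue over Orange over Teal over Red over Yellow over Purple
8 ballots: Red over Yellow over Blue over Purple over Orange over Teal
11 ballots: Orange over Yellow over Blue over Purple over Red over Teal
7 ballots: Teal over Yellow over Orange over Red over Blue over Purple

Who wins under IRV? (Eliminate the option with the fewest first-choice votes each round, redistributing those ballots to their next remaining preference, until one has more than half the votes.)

Round 1: Orange 11, Blue 22, Red 15, Purple 0, Teal 7, Yellow 9. Purple eliminated.
Round 2: Orange 11, Blue 22, Red 15, Teal 7, Yellow 9. Teal eliminated.
Round 3: Orange 11, Blue 22, Red 15, Yellow 16. Orange eliminated.
Round 4: Blue 22, Red 15, Yellow 27. Red eliminated.
Round 5: Blue 22, Yellow 42. Yellow has a majority (≥33).

Yellow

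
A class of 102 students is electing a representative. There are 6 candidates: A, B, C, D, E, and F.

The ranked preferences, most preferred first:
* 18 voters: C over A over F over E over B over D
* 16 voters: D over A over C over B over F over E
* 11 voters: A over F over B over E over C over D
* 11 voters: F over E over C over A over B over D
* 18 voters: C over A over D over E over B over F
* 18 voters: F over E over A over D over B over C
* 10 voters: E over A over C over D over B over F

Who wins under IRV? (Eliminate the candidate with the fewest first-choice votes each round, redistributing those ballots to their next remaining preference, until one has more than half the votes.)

Round 1: A 11, B 0, C 36, D 16, E 10, F 29. B eliminated.
Round 2: A 11, C 36, D 16, E 10, F 29. E eliminated.
Round 3: A 21, C 36, D 16, F 29. D eliminated.
Round 4: A 37, C 36, F 29. F eliminated.
Round 5: A 55, C 47. A has a majority (≥52).

A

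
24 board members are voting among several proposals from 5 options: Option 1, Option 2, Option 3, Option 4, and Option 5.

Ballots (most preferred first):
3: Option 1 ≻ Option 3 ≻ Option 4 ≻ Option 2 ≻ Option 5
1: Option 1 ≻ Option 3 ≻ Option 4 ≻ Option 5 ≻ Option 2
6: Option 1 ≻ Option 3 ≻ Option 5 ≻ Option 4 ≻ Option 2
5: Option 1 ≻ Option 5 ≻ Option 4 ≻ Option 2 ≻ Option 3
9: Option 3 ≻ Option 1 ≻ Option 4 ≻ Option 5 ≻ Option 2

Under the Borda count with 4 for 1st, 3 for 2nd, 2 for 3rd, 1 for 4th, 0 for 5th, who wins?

Option 1: 3×4 + 1×4 + 6×4 + 5×4 + 9×3 = 87
Option 2: 3×1 + 1×0 + 6×0 + 5×1 + 9×0 = 8
Option 3: 3×3 + 1×3 + 6×3 + 5×0 + 9×4 = 66
Option 4: 3×2 + 1×2 + 6×1 + 5×2 + 9×2 = 42
Option 5: 3×0 + 1×1 + 6×2 + 5×3 + 9×1 = 37

Option 1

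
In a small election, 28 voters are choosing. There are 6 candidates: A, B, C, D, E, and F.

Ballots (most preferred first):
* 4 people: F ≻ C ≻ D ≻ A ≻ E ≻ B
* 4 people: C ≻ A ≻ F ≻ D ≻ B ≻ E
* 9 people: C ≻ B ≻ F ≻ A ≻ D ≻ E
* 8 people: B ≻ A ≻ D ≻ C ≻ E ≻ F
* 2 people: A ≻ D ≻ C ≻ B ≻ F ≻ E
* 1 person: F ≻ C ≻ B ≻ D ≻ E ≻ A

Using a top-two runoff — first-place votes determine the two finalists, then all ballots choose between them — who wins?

C

Round 1 first-place votes: A 2, B 8, C 13, D 0, E 0, F 5. C and B advance.
Runoff: C is ranked above B on 20 ballots, B above C on 8.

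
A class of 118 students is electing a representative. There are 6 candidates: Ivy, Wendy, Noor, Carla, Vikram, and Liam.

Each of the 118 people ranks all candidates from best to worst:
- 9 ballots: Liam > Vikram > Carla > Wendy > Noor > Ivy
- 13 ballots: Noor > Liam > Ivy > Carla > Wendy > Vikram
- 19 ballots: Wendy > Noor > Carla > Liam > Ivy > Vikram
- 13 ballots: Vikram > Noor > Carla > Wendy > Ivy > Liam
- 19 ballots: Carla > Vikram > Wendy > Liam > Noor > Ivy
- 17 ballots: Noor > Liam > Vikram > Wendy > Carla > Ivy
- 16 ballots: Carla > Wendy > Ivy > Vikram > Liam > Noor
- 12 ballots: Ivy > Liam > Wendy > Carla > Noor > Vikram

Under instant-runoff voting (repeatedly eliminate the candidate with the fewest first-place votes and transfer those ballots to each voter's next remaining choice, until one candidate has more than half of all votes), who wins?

Noor

Round 1: Ivy 12, Wendy 19, Noor 30, Carla 35, Vikram 13, Liam 9. Liam eliminated.
Round 2: Ivy 12, Wendy 19, Noor 30, Carla 35, Vikram 22. Ivy eliminated.
Round 3: Wendy 31, Noor 30, Carla 35, Vikram 22. Vikram eliminated.
Round 4: Wendy 31, Noor 43, Carla 44. Wendy eliminated.
Round 5: Noor 62, Carla 56. Noor has a majority (≥60).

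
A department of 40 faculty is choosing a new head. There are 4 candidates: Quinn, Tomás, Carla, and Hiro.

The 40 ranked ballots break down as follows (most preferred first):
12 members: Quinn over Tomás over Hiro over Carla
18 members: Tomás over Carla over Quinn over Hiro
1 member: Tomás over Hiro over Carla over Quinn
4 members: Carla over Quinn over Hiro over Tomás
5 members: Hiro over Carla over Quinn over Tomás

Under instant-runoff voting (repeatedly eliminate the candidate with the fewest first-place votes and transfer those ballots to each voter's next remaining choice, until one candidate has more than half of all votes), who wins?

Round 1: Quinn 12, Tomás 19, Carla 4, Hiro 5. Carla eliminated.
Round 2: Quinn 16, Tomás 19, Hiro 5. Hiro eliminated.
Round 3: Quinn 21, Tomás 19. Quinn has a majority (≥21).

Quinn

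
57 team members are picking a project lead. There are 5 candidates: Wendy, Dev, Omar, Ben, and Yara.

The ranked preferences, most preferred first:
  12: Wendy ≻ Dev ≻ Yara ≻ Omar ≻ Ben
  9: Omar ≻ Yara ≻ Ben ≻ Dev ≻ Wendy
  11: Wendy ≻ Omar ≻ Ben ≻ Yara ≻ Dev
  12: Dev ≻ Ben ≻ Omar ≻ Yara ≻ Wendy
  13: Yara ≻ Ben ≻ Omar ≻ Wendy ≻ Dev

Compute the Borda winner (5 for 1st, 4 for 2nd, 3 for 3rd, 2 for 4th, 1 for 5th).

Omar

Wendy: 12×5 + 9×1 + 11×5 + 12×1 + 13×2 = 162
Dev: 12×4 + 9×2 + 11×1 + 12×5 + 13×1 = 150
Omar: 12×2 + 9×5 + 11×4 + 12×3 + 13×3 = 188
Ben: 12×1 + 9×3 + 11×3 + 12×4 + 13×4 = 172
Yara: 12×3 + 9×4 + 11×2 + 12×2 + 13×5 = 183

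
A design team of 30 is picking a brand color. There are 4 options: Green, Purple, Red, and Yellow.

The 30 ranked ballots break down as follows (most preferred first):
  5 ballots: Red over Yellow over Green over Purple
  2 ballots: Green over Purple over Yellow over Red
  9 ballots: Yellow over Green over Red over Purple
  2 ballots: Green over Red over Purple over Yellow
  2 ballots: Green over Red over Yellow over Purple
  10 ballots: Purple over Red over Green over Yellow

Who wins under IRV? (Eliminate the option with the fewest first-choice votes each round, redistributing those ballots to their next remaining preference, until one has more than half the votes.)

Yellow

Round 1: Green 6, Purple 10, Red 5, Yellow 9. Red eliminated.
Round 2: Green 6, Purple 10, Yellow 14. Green eliminated.
Round 3: Purple 14, Yellow 16. Yellow has a majority (≥16).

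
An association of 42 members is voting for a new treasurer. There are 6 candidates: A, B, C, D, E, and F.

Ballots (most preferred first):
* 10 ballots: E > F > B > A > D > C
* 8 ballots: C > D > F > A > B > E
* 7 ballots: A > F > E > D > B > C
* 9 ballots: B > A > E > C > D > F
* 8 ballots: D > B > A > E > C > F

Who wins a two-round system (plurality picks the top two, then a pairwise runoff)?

B

Round 1 first-place votes: A 7, B 9, C 8, D 8, E 10, F 0. E and B advance.
Runoff: E is ranked above B on 17 ballots, B above E on 25.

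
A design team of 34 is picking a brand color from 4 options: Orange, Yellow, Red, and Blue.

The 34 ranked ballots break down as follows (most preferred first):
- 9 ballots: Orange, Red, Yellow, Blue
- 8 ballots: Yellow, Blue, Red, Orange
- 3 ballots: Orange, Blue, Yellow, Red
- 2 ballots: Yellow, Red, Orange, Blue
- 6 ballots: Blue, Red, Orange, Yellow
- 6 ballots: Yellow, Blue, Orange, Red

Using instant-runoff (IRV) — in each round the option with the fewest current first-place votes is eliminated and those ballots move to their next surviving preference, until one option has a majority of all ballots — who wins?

Round 1: Orange 12, Yellow 16, Red 0, Blue 6. Red eliminated.
Round 2: Orange 12, Yellow 16, Blue 6. Blue eliminated.
Round 3: Orange 18, Yellow 16. Orange has a majority (≥18).

Orange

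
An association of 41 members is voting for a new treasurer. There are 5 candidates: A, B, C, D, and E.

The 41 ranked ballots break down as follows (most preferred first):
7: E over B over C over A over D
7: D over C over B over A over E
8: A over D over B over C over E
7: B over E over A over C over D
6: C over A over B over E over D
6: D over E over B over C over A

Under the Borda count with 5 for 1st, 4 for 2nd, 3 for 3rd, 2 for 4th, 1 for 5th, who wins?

B

A: 7×2 + 7×2 + 8×5 + 7×3 + 6×4 + 6×1 = 119
B: 7×4 + 7×3 + 8×3 + 7×5 + 6×3 + 6×3 = 144
C: 7×3 + 7×4 + 8×2 + 7×2 + 6×5 + 6×2 = 121
D: 7×1 + 7×5 + 8×4 + 7×1 + 6×1 + 6×5 = 117
E: 7×5 + 7×1 + 8×1 + 7×4 + 6×2 + 6×4 = 114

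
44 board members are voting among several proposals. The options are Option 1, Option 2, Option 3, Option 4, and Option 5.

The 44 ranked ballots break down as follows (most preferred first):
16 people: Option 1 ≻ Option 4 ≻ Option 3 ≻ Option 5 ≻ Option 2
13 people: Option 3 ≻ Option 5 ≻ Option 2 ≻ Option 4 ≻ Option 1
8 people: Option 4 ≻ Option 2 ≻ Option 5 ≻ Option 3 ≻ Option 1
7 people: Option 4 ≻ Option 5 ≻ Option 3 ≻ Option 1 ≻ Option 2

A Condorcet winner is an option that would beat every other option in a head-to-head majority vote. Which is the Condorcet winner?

Option 4 vs Option 1: 28–16
Option 4 vs Option 2: 31–13
Option 4 vs Option 3: 31–13
Option 4 vs Option 5: 31–13
Option 4 beats every other option.

Option 4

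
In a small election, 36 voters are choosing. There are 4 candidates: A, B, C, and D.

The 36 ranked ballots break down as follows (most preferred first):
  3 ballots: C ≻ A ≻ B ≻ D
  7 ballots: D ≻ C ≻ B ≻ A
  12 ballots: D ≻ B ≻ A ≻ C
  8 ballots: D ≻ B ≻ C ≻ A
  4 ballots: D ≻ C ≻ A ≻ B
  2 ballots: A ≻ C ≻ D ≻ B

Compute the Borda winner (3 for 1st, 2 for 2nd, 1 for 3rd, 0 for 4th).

D

A: 3×2 + 7×0 + 12×1 + 8×0 + 4×1 + 2×3 = 28
B: 3×1 + 7×1 + 12×2 + 8×2 + 4×0 + 2×0 = 50
C: 3×3 + 7×2 + 12×0 + 8×1 + 4×2 + 2×2 = 43
D: 3×0 + 7×3 + 12×3 + 8×3 + 4×3 + 2×1 = 95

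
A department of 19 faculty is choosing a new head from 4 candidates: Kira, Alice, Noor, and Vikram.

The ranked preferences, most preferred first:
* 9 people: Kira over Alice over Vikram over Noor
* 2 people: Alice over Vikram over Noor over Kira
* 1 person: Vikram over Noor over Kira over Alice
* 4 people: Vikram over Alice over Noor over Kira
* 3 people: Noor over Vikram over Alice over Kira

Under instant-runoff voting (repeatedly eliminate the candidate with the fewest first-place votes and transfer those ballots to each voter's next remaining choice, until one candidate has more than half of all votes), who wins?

Round 1: Kira 9, Alice 2, Noor 3, Vikram 5. Alice eliminated.
Round 2: Kira 9, Noor 3, Vikram 7. Noor eliminated.
Round 3: Kira 9, Vikram 10. Vikram has a majority (≥10).

Vikram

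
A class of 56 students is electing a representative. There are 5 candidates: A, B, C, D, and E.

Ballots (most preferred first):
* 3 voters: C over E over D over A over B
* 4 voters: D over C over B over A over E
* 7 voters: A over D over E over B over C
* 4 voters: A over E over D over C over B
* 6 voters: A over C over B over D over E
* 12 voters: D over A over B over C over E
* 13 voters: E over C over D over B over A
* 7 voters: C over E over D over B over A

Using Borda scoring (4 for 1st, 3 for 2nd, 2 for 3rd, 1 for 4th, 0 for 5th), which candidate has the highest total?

A: 3×1 + 4×1 + 7×4 + 4×4 + 6×4 + 12×3 + 13×0 + 7×0 = 111
B: 3×0 + 4×2 + 7×1 + 4×0 + 6×2 + 12×2 + 13×1 + 7×1 = 71
C: 3×4 + 4×3 + 7×0 + 4×1 + 6×3 + 12×1 + 13×3 + 7×4 = 125
D: 3×2 + 4×4 + 7×3 + 4×2 + 6×1 + 12×4 + 13×2 + 7×2 = 145
E: 3×3 + 4×0 + 7×2 + 4×3 + 6×0 + 12×0 + 13×4 + 7×3 = 108

D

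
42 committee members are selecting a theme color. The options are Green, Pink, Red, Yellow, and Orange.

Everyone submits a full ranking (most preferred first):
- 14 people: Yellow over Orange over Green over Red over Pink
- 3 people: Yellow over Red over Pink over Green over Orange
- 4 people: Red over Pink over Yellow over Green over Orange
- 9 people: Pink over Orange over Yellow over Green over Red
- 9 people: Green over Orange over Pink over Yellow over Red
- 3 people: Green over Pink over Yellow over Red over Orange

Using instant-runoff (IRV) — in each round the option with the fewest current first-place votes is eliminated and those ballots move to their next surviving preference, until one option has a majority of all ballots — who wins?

Pink

Round 1: Green 12, Pink 9, Red 4, Yellow 17, Orange 0. Orange eliminated.
Round 2: Green 12, Pink 9, Red 4, Yellow 17. Red eliminated.
Round 3: Green 12, Pink 13, Yellow 17. Green eliminated.
Round 4: Pink 25, Yellow 17. Pink has a majority (≥22).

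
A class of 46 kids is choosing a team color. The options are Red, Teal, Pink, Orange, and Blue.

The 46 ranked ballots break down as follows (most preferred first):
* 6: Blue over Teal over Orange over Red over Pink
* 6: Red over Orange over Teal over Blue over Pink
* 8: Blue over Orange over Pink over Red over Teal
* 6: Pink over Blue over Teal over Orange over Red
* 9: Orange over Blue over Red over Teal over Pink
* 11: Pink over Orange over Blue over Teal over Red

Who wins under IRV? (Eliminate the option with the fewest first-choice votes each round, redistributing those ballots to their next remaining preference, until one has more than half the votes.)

Orange

Round 1: Red 6, Teal 0, Pink 17, Orange 9, Blue 14. Teal eliminated.
Round 2: Red 6, Pink 17, Orange 9, Blue 14. Red eliminated.
Round 3: Pink 17, Orange 15, Blue 14. Blue eliminated.
Round 4: Pink 17, Orange 29. Orange has a majority (≥24).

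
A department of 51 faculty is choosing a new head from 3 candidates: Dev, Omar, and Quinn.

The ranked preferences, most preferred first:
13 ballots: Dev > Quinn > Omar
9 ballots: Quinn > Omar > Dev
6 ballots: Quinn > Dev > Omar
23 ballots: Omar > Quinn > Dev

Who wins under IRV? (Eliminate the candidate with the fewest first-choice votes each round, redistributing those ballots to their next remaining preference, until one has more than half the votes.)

Quinn

Round 1: Dev 13, Omar 23, Quinn 15. Dev eliminated.
Round 2: Omar 23, Quinn 28. Quinn has a majority (≥26).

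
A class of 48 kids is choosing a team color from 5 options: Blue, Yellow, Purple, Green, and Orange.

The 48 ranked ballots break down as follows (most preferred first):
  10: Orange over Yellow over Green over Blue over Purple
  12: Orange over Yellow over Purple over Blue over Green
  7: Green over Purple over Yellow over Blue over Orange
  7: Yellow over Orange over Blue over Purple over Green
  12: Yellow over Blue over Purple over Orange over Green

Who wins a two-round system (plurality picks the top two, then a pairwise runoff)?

Yellow

Round 1 first-place votes: Blue 0, Yellow 19, Purple 0, Green 7, Orange 22. Orange and Yellow advance.
Runoff: Orange is ranked above Yellow on 22 ballots, Yellow above Orange on 26.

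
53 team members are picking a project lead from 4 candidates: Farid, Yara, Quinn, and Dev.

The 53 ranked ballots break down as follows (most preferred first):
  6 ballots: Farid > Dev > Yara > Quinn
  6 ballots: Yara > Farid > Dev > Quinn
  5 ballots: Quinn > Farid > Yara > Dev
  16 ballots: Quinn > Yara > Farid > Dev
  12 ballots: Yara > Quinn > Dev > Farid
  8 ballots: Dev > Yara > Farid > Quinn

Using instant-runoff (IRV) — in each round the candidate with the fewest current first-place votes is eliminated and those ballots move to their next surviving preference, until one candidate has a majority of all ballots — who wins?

Round 1: Farid 6, Yara 18, Quinn 21, Dev 8. Farid eliminated.
Round 2: Yara 18, Quinn 21, Dev 14. Dev eliminated.
Round 3: Yara 32, Quinn 21. Yara has a majority (≥27).

Yara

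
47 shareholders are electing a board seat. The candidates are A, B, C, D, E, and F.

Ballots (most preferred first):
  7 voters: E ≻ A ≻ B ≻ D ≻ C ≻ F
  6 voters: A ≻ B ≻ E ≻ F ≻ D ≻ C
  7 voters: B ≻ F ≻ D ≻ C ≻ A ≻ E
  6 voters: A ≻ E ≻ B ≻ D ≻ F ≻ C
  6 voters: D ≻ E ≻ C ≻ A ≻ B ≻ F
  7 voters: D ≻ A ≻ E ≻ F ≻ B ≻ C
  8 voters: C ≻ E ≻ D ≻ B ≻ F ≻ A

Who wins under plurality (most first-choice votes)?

First-place votes: A 12, B 7, C 8, D 13, E 7, F 0.

D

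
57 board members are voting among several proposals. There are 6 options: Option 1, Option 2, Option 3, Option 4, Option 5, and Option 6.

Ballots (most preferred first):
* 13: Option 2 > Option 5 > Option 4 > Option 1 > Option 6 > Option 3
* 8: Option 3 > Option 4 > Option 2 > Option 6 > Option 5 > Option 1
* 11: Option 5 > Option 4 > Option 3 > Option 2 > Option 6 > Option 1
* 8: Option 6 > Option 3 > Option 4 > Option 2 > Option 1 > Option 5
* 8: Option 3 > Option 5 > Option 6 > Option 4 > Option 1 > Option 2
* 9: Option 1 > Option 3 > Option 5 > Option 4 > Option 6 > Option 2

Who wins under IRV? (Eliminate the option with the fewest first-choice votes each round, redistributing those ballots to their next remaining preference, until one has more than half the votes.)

Round 1: Option 1 9, Option 2 13, Option 3 16, Option 4 0, Option 5 11, Option 6 8. Option 4 eliminated.
Round 2: Option 1 9, Option 2 13, Option 3 16, Option 5 11, Option 6 8. Option 6 eliminated.
Round 3: Option 1 9, Option 2 13, Option 3 24, Option 5 11. Option 1 eliminated.
Round 4: Option 2 13, Option 3 33, Option 5 11. Option 3 has a majority (≥29).

Option 3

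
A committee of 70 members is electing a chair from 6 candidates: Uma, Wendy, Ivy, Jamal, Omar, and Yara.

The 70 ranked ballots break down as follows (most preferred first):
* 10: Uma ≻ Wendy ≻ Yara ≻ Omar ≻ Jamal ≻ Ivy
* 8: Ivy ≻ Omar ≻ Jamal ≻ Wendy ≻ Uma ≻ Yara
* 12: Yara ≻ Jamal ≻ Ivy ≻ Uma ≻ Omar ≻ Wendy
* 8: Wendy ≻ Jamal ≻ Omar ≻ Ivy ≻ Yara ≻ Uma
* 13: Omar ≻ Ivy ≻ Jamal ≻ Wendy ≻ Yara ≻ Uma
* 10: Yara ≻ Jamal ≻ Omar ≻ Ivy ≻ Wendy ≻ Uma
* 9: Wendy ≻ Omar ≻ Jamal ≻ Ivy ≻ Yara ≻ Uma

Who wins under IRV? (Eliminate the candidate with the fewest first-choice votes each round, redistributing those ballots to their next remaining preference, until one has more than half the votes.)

Wendy

Round 1: Uma 10, Wendy 17, Ivy 8, Jamal 0, Omar 13, Yara 22. Jamal eliminated.
Round 2: Uma 10, Wendy 17, Ivy 8, Omar 13, Yara 22. Ivy eliminated.
Round 3: Uma 10, Wendy 17, Omar 21, Yara 22. Uma eliminated.
Round 4: Wendy 27, Omar 21, Yara 22. Omar eliminated.
Round 5: Wendy 48, Yara 22. Wendy has a majority (≥36).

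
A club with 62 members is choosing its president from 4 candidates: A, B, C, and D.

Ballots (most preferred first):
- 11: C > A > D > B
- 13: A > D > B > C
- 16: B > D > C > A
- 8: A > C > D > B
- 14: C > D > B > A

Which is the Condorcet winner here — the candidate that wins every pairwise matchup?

C

C vs A: 41–21
C vs B: 33–29
C vs D: 33–29
C beats every other candidate.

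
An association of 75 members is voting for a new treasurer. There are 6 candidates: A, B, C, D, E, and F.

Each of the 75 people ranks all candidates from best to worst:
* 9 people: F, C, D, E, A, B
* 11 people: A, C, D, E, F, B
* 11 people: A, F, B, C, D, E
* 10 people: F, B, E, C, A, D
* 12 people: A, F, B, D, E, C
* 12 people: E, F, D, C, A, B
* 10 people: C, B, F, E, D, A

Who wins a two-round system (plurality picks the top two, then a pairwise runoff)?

F

Round 1 first-place votes: A 34, B 0, C 10, D 0, E 12, F 19. A and F advance.
Runoff: A is ranked above F on 34 ballots, F above A on 41.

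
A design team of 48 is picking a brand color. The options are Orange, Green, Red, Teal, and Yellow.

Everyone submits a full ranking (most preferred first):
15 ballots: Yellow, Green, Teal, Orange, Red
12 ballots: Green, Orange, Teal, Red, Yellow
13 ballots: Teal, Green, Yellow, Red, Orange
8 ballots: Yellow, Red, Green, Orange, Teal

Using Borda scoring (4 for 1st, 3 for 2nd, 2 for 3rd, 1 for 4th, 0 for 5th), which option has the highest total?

Orange: 15×1 + 12×3 + 13×0 + 8×1 = 59
Green: 15×3 + 12×4 + 13×3 + 8×2 = 148
Red: 15×0 + 12×1 + 13×1 + 8×3 = 49
Teal: 15×2 + 12×2 + 13×4 + 8×0 = 106
Yellow: 15×4 + 12×0 + 13×2 + 8×4 = 118

Green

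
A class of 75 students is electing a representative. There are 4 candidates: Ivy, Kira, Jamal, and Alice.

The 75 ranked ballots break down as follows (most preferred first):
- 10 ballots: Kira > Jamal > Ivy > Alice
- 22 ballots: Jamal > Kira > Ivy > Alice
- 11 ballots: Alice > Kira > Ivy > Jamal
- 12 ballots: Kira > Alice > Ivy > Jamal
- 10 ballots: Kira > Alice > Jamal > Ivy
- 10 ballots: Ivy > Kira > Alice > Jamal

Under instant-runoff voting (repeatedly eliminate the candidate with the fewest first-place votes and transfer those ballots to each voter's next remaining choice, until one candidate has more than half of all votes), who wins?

Kira

Round 1: Ivy 10, Kira 32, Jamal 22, Alice 11. Ivy eliminated.
Round 2: Kira 42, Jamal 22, Alice 11. Kira has a majority (≥38).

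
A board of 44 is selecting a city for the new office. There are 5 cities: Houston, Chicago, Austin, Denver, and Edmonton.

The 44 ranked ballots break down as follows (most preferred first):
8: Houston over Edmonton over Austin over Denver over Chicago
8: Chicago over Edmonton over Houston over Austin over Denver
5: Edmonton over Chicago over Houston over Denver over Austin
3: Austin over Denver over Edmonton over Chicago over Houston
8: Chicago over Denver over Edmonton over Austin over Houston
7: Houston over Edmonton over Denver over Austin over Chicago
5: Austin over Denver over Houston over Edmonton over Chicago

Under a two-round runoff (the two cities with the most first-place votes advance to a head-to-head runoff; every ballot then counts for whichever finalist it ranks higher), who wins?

Chicago

Round 1 first-place votes: Houston 15, Chicago 16, Austin 8, Denver 0, Edmonton 5. Chicago and Houston advance.
Runoff: Chicago is ranked above Houston on 24 ballots, Houston above Chicago on 20.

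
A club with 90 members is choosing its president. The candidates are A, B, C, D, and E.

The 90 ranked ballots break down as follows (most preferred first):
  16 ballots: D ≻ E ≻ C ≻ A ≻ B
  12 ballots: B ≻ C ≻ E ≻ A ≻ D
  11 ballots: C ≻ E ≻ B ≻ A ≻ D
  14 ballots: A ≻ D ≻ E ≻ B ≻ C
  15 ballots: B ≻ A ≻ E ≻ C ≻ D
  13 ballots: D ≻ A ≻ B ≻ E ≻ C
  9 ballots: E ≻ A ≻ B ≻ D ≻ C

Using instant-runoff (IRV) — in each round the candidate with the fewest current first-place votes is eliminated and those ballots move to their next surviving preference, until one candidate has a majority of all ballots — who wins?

B

Round 1: A 14, B 27, C 11, D 29, E 9. E eliminated.
Round 2: A 23, B 27, C 11, D 29. C eliminated.
Round 3: A 23, B 38, D 29. A eliminated.
Round 4: B 47, D 43. B has a majority (≥46).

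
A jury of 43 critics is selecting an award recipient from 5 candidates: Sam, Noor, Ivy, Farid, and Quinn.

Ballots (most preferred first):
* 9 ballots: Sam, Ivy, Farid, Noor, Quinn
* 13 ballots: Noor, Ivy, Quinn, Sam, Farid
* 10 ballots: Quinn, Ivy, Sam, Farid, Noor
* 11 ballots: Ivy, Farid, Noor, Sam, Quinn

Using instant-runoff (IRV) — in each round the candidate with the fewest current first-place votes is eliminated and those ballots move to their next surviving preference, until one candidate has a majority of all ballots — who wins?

Round 1: Sam 9, Noor 13, Ivy 11, Farid 0, Quinn 10. Farid eliminated.
Round 2: Sam 9, Noor 13, Ivy 11, Quinn 10. Sam eliminated.
Round 3: Noor 13, Ivy 20, Quinn 10. Quinn eliminated.
Round 4: Noor 13, Ivy 30. Ivy has a majority (≥22).

Ivy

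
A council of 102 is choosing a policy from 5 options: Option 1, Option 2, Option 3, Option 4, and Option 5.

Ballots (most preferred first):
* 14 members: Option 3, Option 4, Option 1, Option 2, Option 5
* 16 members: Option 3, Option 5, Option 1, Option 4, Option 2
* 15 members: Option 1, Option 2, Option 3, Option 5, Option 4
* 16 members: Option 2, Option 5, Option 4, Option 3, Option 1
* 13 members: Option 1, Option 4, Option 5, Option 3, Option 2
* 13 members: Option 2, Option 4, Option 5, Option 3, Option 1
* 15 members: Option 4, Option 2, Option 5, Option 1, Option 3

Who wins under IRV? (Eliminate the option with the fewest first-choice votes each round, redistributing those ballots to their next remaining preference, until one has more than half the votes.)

Option 2

Round 1: Option 1 28, Option 2 29, Option 3 30, Option 4 15, Option 5 0. Option 5 eliminated.
Round 2: Option 1 28, Option 2 29, Option 3 30, Option 4 15. Option 4 eliminated.
Round 3: Option 1 28, Option 2 44, Option 3 30. Option 1 eliminated.
Round 4: Option 2 59, Option 3 43. Option 2 has a majority (≥52).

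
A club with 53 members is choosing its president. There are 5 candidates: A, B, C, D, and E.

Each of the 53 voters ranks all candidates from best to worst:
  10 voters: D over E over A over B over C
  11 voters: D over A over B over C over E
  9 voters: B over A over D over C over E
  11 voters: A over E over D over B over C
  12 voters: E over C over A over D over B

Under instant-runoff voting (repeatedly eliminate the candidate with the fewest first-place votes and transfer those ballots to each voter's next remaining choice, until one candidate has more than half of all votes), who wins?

A

Round 1: A 11, B 9, C 0, D 21, E 12. C eliminated.
Round 2: A 11, B 9, D 21, E 12. B eliminated.
Round 3: A 20, D 21, E 12. E eliminated.
Round 4: A 32, D 21. A has a majority (≥27).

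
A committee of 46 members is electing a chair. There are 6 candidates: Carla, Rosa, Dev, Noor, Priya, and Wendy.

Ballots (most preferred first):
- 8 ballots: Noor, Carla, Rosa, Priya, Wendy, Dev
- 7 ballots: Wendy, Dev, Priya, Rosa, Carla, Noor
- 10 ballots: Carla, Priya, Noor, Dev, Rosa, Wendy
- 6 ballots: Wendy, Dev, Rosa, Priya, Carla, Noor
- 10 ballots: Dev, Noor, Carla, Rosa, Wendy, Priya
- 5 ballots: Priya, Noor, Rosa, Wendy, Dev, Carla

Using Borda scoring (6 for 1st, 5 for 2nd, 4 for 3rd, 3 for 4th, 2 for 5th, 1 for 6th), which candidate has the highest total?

Noor

Carla: 8×5 + 7×2 + 10×6 + 6×2 + 10×4 + 5×1 = 171
Rosa: 8×4 + 7×3 + 10×2 + 6×4 + 10×3 + 5×4 = 147
Dev: 8×1 + 7×5 + 10×3 + 6×5 + 10×6 + 5×2 = 173
Noor: 8×6 + 7×1 + 10×4 + 6×1 + 10×5 + 5×5 = 176
Priya: 8×3 + 7×4 + 10×5 + 6×3 + 10×1 + 5×6 = 160
Wendy: 8×2 + 7×6 + 10×1 + 6×6 + 10×2 + 5×3 = 139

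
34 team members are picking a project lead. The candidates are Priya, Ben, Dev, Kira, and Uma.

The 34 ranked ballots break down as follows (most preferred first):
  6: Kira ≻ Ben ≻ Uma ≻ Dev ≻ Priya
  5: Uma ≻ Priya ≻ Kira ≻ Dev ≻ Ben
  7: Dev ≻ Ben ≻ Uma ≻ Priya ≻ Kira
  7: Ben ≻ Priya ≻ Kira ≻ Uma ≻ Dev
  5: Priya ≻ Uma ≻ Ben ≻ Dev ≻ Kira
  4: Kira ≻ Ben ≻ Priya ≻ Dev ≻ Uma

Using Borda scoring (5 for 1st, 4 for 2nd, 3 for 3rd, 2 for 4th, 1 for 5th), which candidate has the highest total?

Ben

Priya: 6×1 + 5×4 + 7×2 + 7×4 + 5×5 + 4×3 = 105
Ben: 6×4 + 5×1 + 7×4 + 7×5 + 5×3 + 4×4 = 123
Dev: 6×2 + 5×2 + 7×5 + 7×1 + 5×2 + 4×2 = 82
Kira: 6×5 + 5×3 + 7×1 + 7×3 + 5×1 + 4×5 = 98
Uma: 6×3 + 5×5 + 7×3 + 7×2 + 5×4 + 4×1 = 102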